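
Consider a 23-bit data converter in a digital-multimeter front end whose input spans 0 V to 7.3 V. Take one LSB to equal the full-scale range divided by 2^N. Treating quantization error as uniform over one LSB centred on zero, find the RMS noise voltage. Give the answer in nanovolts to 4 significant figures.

Full-scale range = 7.3 V.
Step size = 7.3/8388608 V = 0.870228 µV.
σ_q = LSB/√12 = 0.870228 µV/3.4641 = 251.2 nV.

251.2 nV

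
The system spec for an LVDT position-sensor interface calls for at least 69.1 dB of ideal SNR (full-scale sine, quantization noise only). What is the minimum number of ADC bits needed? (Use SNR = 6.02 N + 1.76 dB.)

12 bits

6.02 N + 1.76 ≥ 69.1 gives N ≥ 11.186, so the minimum integer is 12.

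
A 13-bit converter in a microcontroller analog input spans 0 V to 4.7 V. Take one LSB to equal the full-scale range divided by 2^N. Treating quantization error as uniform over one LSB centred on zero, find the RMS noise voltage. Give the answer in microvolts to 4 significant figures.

Range is 4.7 V.
One LSB is 4.7 V / 8192 = 0.573730 mV.
RMS of a uniform error over width LSB is LSB/√12 = 165.6 µV.

165.6 µV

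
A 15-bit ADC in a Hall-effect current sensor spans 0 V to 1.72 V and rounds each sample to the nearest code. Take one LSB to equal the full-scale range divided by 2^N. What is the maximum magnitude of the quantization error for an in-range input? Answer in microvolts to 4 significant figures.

Span = 1.72 V.
LSB = 1.72 V ÷ 2^15 = 1.72/32768 V = 52.4902 µV.
|e|_max = LSB/2 = 26.25 µV.

26.25 µV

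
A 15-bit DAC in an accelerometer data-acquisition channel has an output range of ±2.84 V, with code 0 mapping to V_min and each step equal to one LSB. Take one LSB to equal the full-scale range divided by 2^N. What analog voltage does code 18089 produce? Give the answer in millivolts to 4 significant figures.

295.5 mV

The full-scale span is 2.84 − (-2.84) = 5.68 V. LSB = 5.68 V / 2^15.
V_out = -2.84 + 18089 × (5.68/32768) V
      = -2.84 V + 3.13554 V = 0.295544 V.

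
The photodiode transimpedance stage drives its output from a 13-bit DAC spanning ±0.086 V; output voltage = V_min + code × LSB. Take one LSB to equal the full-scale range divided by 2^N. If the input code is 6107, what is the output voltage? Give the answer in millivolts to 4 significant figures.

42.22 mV

The full-scale span is 0.086 − (-0.086) = 0.172 V. LSB = 0.172 V / 2^13.
Output = V_min + (6107/8192) × range = -0.086 + 0.745483 × 0.172 V
      = -0.086 + 0.128223 = 0.0422231 V.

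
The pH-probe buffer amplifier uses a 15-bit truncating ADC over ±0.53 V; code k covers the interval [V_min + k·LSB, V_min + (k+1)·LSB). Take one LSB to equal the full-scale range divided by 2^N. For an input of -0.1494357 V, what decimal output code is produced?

Range = 0.53 − (-0.53) = 1.06 V. LSB = 1.06 V / 2^15 ≈ 32.35 µV.
V_in − V_min = -0.1494357 − (-0.53) = 0.3805643 V.
Divide by LSB: 0.3805643 × 32768/1.06 = 11764.4632.
Truncating gives code 11764.

11764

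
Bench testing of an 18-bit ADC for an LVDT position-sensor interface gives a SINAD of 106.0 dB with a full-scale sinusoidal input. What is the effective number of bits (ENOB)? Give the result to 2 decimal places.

Inverting SNR = 6.02 N + 1.76: N_eff = (106.0 − 1.76)/6.02 = 17.3156.

17.32 bits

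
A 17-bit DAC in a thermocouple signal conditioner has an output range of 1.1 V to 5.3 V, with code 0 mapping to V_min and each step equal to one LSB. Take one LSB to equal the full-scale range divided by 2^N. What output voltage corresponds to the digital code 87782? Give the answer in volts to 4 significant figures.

The full-scale span is 5.3 − (1.1) = 4.2 V. LSB = 4.2 V / 2^17.
V_out = 1.1 + 87782 × (4.2/131072) V
      = 1.1 V + 2.81284 V = 3.91284 V.

3.913 V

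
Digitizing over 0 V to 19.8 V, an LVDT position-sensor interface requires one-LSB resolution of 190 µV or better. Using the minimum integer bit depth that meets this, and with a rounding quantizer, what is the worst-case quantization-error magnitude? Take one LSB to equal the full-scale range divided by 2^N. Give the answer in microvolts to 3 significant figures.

Span = 19.8 V.
Required number of levels: 19.8/190 µV = 104210; smallest N with 2^N ≥ that is 17.
Step size = 19.8/131072 V = 151.06 µV.
Max error for round-to-nearest is LSB/2 = 75.5 µV.

75.5 µV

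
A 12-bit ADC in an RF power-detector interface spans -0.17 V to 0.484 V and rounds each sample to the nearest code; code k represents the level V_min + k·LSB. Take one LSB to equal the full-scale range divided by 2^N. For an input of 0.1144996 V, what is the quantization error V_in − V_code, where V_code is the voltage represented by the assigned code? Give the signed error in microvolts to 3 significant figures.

−28.7 µV

The full-scale span is 0.484 − (-0.17) = 0.654 V. LSB = 0.654 V / 2^12 ≈ 159.7 µV.
Position in LSBs: (0.1144996 − (-0.17)) × 4096/0.654 = 1781.8201; rounding gives k = 1782.
Reconstructed level: -0.17 + 1782 × 0.654/4096 V = 0.1145283203 V.
e = 0.1144996 − (0.1145283203) = −28.7 µV.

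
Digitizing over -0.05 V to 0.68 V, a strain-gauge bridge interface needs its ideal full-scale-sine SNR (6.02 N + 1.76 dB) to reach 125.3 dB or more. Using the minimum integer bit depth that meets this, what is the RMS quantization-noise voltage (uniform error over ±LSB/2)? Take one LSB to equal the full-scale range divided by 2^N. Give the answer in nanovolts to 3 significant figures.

100 nV

Full-scale range = 0.68 V − (-0.05 V) = 0.73 V.
Solving 6.02 N ≥ 125.3 − 1.76: N ≥ 20.522. Round up → N = 21.
LSB = 0.73 V / 2^21 = 348.09 nV.
V_rms = LSB/√12 = 100 nV.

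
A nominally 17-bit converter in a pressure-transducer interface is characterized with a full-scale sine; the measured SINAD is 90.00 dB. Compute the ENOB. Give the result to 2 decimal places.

(90.00 − 1.76) / 6.02 = 88.24/6.02 = 14.6578 effective bits.

14.66 bits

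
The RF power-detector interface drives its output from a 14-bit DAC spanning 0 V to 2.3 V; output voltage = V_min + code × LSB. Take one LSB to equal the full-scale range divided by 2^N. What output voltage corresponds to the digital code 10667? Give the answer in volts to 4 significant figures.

Span = 2.3 V. LSB = 2.3 V / 2^14.
Output = V_min + (10667/16384) × range = 0 + 0.651062 × 2.3 V
      = 0 V + 1.49744 V = 1.49744 V.

1.497 V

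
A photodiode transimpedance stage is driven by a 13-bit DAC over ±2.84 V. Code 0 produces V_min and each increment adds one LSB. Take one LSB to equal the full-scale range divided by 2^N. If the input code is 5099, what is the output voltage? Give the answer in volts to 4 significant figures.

Range = 2.84 − (-2.84) = 5.68 V. LSB = 5.68 V / 2^13.
Output = V_min + (5099/8192) × range = -2.84 + 0.622437 × 5.68 V
      = -2.84 + 3.53544 = 0.695439 V.

0.6954 V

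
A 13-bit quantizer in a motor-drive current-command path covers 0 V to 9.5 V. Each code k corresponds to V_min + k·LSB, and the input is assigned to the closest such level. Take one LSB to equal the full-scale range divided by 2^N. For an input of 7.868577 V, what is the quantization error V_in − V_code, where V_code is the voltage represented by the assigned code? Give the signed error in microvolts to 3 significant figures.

V_FS = 9.5 V. LSB = 9.5 V / 2^13 ≈ 1.160 mV.
(V_in − V_min)/LSB = (7.868577 − (0)) × 8192/9.5 = 6785.1982 → nearest code k = 6785.
Reconstructed level: 0 + 6785 × 9.5/8192 V = 7.868347168 V.
Error = V_in − V_code = 7.868577 − (7.868347168) = +230 µV.

+230 µV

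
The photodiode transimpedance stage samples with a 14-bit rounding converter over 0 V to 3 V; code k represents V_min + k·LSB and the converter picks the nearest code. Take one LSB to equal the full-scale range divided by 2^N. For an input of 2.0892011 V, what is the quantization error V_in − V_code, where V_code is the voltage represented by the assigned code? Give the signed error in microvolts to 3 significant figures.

−32.3 µV

V_FS = 3 V. LSB = 3 V / 2^14 ≈ 183.1 µV.
(V_in − V_min)/LSB = (2.0892011 − (0)) × 16384/3 = 11409.8236 → nearest code k = 11410.
Reconstructed level: 0 + 11410 × 3/16384 V = 2.0892333984 V.
e = 2.0892011 − (2.0892333984) = −32.3 µV.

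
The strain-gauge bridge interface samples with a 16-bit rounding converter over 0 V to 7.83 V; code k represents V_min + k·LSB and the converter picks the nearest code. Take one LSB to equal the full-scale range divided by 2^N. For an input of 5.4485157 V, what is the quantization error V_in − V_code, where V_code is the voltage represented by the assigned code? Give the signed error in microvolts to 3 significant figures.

Span = 7.83 V. LSB = 7.83 V / 2^16 ≈ 119.5 µV.
Position in LSBs: (5.4485157 − (0)) × 65536/7.83 = 45603.3110; rounding gives k = 45603.
V_code = V_min + k × range/2^16 = 0 + 45603 × 7.83/65536 = 5.4484785461 V.
e = 5.4485157 − (5.4484785461) = +37.2 µV.

+37.2 µV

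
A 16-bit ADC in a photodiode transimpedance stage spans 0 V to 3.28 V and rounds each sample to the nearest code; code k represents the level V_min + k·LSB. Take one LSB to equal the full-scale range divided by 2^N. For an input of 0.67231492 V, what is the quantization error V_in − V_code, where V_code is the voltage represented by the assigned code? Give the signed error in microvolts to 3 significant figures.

+9.01 µV

Range is 3.28 V. LSB = 3.28 V / 2^16 ≈ 50.05 µV.
(0.67231492 − (0)) / LSB = 0.67231492 × 65536/3.28 = 13433.1801. Nearest integer: k = 13433.
Reconstructed level: 0 + 13433 × 3.28/65536 V = 0.67230590820 V.
e = 0.67231492 − (0.67230590820) = +9.01 µV.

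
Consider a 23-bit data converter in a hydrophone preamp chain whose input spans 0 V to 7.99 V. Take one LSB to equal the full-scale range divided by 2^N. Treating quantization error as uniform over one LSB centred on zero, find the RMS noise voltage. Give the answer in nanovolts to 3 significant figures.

Full-scale range = 7.99 V.
One LSB is 7.99 V / 8388608 = 0.95248 µV.
For a uniform distribution on [−LSB/2, +LSB/2], V_rms = LSB/√12 = 0.95248 µV/3.4641 = 275 nV.

275 nV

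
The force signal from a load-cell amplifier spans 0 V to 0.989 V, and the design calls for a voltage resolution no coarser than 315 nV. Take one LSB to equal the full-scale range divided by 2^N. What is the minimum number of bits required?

22 bits

V_FS = 0.989 V.
Required number of levels: 0.989/315 nV = 3.1397e6; smallest N with 2^N ≥ that is 22.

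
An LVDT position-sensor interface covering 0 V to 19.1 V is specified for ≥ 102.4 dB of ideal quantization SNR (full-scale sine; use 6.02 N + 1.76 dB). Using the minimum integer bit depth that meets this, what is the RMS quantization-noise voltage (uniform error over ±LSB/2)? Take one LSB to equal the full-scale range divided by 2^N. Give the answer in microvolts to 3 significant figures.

Range is 19.1 V.
6.02 N + 1.76 ≥ 102.4 gives N ≥ 16.718, so the minimum integer is 17.
Step size = 19.1/131072 V = 145.72 µV.
V_rms = LSB/√12 = 42.1 µV.

42.1 µV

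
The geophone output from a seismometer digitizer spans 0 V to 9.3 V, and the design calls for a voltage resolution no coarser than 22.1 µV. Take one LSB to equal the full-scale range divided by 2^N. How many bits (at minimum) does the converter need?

Full-scale range = 9.3 V.
9.3 V / 22.1 µV = 420800. Since 2^18 = 262144 and 2^19 = 524288, N = 19.

19 bits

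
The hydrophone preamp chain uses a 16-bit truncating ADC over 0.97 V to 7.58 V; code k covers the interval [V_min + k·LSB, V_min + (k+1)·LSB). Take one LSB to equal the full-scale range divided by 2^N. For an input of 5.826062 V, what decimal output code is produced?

Full-scale range = 7.58 V − (0.97 V) = 6.61 V. LSB = 6.61 V / 2^16 ≈ 100.9 µV.
(V_in − V_min) × 2^16/range = (5.826062 − (0.97)) × 65536/6.61 = 48146.275.
Floor → code = 48146.

48146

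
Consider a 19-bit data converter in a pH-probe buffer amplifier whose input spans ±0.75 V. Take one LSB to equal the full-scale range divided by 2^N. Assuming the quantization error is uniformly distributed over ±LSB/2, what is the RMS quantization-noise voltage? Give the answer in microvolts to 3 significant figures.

The full-scale span is 0.75 − (-0.75) = 1.5 V.
LSB = 1.5 V / 2^19 = 2.8610 µV.
RMS of a uniform error over width LSB is LSB/√12 = 0.826 µV.

0.826 µV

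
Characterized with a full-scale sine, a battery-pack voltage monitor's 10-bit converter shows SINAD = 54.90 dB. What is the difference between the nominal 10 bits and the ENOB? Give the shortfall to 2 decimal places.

1.17 bits

Effective bits = (54.90 − 1.76)/6.02 = 8.8272.
Lost resolution: 10 − 8.8272 = 1.1728 bits.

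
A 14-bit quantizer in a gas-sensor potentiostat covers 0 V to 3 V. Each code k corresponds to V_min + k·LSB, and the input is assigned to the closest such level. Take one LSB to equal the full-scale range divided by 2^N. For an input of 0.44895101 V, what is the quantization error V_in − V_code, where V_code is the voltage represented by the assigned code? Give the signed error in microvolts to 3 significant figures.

−23.6 µV

Span = 3 V. LSB = 3 V / 2^14 ≈ 183.1 µV.
(V_in − V_min)/LSB = (0.44895101 − (0)) × 16384/3 = 2451.8711 → nearest code k = 2452.
V_code = 0 + (2452/16384) × 3 = 0.44897460938 V.
Error = V_in − V_code = 0.44895101 − (0.44897460938) = −23.6 µV.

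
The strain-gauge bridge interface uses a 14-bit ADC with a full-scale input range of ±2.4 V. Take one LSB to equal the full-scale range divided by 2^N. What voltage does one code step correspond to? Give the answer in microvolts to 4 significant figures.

Range = 2.4 − (-2.4) = 4.8 V.
There are 2^14 = 16384 steps.
LSB = 4.8 V ÷ 2^14 = 4.8/16384 V = 293.0 µV.

293.0 µV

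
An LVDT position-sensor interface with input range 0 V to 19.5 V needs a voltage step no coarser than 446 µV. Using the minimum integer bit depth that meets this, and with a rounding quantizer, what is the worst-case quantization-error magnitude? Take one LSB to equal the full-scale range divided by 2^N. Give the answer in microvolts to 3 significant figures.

V_FS = 19.5 V.
Levels needed ≥ 19.5/446 µV = 43720. 2^16 = 65536 suffices, so N_min = 16.
One LSB is 19.5 V / 65536 = 297.55 µV.
Max error for round-to-nearest is LSB/2 = 149 µV.

149 µV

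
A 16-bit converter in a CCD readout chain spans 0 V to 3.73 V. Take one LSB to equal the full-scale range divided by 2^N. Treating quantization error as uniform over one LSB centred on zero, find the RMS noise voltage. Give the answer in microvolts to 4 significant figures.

Full-scale range = 3.73 V.
One LSB is 3.73 V / 65536 = 56.9153 µV.
For a uniform distribution on [−LSB/2, +LSB/2], V_rms = LSB/√12 = 56.9153 µV/3.4641 = 16.43 µV.

16.43 µV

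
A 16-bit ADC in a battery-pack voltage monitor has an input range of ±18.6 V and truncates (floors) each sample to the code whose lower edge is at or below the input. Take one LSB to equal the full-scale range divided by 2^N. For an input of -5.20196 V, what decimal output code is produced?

Range = 18.6 − (-18.6) = 37.2 V. LSB = 37.2 V / 2^16 ≈ 0.5676 mV.
code = ⌊(V_in − V_min)/LSB⌋ = ⌊(V_in − V_min) × 2^16 / range⌋
     = ⌊(-5.20196 − (-18.6)) × 65536 / 37.2⌋ = ⌊13.39804 × 65536/37.2⌋
     = ⌊23603.601⌋ = 23603.

23603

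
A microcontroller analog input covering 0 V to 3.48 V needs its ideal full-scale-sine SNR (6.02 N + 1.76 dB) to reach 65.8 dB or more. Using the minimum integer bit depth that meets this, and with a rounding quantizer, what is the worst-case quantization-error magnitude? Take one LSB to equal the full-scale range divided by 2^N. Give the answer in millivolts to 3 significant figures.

0.850 mV

Span = 3.48 V.
Required N = ⌈(65.8 − 1.76)/6.02⌉ = ⌈10.638⌉ = 11.
LSB = 3.48 V / 2^11 = 1.6992 mV.
Half an LSB is 0.850 mV.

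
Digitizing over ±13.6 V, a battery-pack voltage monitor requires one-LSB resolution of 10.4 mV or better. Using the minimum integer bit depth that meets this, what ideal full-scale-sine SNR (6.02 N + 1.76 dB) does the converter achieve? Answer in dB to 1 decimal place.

Range = 13.6 − (-13.6) = 27.2 V.
Need 2^N ≥ 27.2 V / 10.4 mV = 2615 → N_min = 12.
Ideal SNR at N = 12: 6.02·12 + 1.76 = 74.0 dB.

74.0 dB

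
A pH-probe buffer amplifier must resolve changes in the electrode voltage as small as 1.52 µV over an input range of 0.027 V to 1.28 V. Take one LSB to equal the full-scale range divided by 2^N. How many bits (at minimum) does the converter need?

20 bits

The full-scale span is 1.28 − (0.027) = 1.253 V.
Levels needed ≥ 1.253/1.52 µV = 824300. 2^20 = 1048576 suffices, so N_min = 20.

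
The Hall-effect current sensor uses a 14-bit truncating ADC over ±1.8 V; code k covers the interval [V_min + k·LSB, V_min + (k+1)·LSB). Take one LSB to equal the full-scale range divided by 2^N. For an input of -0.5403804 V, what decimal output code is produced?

Span: 1.8 V − (-1.8 V) = 3.6 V. LSB = 3.6 V / 2^14 ≈ 219.7 µV.
code = ⌊(V_in − V_min)/LSB⌋ = ⌊(V_in − V_min) × 2^14 / range⌋
     = ⌊(-0.5403804 − (-1.8)) × 16384 / 3.6⌋ = ⌊1.2596196 × 16384/3.6⌋
     = ⌊5732.669⌋ = 5732.

5732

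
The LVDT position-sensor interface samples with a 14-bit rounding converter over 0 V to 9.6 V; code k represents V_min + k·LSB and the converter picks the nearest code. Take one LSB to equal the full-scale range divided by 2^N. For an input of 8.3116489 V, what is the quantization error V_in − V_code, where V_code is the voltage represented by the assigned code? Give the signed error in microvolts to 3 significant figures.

V_FS = 9.6 V. LSB = 9.6 V / 2^14 ≈ 0.5859 mV.
(V_in − V_min)/LSB = (8.3116489 − (0)) × 16384/9.6 = 14185.2141 → nearest code k = 14185.
V_code = 0 + (14185/16384) × 9.6 = 8.3115234375 V.
V_in − V_code = 8.3116489 − (8.3115234375) = +125 µV.

+125 µV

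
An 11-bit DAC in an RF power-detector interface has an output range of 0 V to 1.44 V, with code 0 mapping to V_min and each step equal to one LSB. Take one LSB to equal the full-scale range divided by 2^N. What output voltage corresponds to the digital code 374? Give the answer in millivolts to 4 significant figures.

263.0 mV

Full-scale range = 1.44 V. LSB = 1.44 V / 2^11.
Output = V_min + (374/2048) × range = 0 + 0.182617 × 1.44 V
      = 0 + 0.262969 = 0.262969 V.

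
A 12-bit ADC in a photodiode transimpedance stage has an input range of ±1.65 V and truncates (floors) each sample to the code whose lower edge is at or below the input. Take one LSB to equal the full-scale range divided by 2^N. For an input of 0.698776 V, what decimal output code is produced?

The full-scale span is 1.65 − (-1.65) = 3.3 V. LSB = 3.3 V / 2^12 ≈ 0.8057 mV.
code = ⌊(V_in − V_min)/LSB⌋ = ⌊(V_in − V_min) × 2^12 / range⌋
     = ⌊(0.698776 − (-1.65)) × 4096 / 3.3⌋ = ⌊2.348776 × 4096/3.3⌋
     = ⌊2915.329⌋ = 2915.

2915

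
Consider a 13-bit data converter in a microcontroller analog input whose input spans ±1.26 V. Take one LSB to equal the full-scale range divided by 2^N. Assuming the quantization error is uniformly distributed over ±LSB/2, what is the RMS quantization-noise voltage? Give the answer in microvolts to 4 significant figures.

The full-scale span is 1.26 − (-1.26) = 2.52 V.
One LSB is 2.52 V / 8192 = 307.617 µV.
σ_q = LSB/√12 = 307.617 µV/3.4641 = 88.80 µV.

88.80 µV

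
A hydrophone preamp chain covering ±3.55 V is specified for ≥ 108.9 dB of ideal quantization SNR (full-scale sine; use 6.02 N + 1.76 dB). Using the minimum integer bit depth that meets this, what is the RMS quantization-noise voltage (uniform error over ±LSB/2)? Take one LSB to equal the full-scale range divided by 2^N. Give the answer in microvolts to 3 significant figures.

7.82 µV

Span: 3.55 V − (-3.55 V) = 7.1 V.
N ≥ (108.9 − 1.76)/6.02 = 17.797 → N_min = 18.
LSB = 7.1 V / 2^18 = 27.084 µV.
RMS noise = LSB/√12 = 7.82 µV.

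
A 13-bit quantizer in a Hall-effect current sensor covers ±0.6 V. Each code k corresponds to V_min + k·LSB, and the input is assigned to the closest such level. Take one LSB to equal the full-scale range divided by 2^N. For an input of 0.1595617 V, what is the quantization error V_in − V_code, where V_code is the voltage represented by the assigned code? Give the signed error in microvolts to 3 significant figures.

The full-scale span is 0.6 − (-0.6) = 1.2 V. LSB = 1.2 V / 2^13 ≈ 146.5 µV.
(V_in − V_min)/LSB = (0.1595617 − (-0.6)) × 8192/1.2 = 5185.2745 → nearest code k = 5185.
Reconstructed level: -0.6 + 5185 × 1.2/8192 V = 0.1595214844 V.
V_in − V_code = 0.1595617 − (0.1595214844) = +40.2 µV.

+40.2 µV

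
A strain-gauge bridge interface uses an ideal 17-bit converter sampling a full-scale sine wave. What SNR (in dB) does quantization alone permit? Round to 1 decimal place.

104.1 dB

SNR = 6.02·17 + 1.76 = 104.10 dB.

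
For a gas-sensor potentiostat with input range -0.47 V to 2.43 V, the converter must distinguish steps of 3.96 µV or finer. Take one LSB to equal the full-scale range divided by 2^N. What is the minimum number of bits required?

Full-scale range = 2.43 V − (-0.47 V) = 2.9 V.
Required number of levels: 2.9/3.96 µV = 732320; smallest N with 2^N ≥ that is 20.

20 bits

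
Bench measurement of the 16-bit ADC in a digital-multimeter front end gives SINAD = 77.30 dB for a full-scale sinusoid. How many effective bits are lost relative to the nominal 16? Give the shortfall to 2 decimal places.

ENOB = (SINAD − 1.76)/6.02 = (77.30 − 1.76)/6.02 = 12.5482 bits.
16 − 12.5482 = 3.45 bits below nominal.

3.45 bits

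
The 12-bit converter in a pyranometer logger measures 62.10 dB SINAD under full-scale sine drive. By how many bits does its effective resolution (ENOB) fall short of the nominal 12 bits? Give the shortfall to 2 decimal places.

1.98 bits

N_eff = (62.10 − 1.76)/6.02 = 10.0233 bits.
Shortfall = 12 − 10.0233 = 1.9767 bits.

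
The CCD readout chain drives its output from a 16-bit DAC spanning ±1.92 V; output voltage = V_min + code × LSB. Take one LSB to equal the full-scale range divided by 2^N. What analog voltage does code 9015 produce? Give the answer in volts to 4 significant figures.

-1.392 V

The full-scale span is 1.92 − (-1.92) = 3.84 V. LSB = 3.84 V / 2^16.
Output = V_min + (9015/65536) × range = -1.92 + 0.137558 × 3.84 V
      = -1.92 + 0.528223 = -1.39178 V.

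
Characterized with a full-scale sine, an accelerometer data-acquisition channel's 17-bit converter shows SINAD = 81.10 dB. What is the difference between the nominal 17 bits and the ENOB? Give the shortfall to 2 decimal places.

ENOB = (SINAD − 1.76)/6.02 = (81.10 − 1.76)/6.02 = 13.1794 bits.
Lost resolution: 17 − 13.1794 = 3.8206 bits.

3.82 bits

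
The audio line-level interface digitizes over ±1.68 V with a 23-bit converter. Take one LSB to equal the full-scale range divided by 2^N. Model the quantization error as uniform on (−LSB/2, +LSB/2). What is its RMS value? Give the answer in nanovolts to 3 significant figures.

Span: 1.68 V − (-1.68 V) = 3.36 V.
LSB = 3.36 V ÷ 2^23 = 3.36/8388608 V = 400.54 nV.
For a uniform distribution on [−LSB/2, +LSB/2], V_rms = LSB/√12 = 400.54 nV/3.4641 = 116 nV.

116 nV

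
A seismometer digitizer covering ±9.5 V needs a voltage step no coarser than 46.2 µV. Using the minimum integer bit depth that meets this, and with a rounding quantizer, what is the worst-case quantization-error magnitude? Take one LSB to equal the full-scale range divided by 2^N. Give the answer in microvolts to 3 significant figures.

18.1 µV

The full-scale span is 9.5 − (-9.5) = 19 V.
Required number of levels: 19/46.2 µV = 411260; smallest N with 2^N ≥ that is 19.
One LSB is 19 V / 524288 = 36.240 µV.
Max error for round-to-nearest is LSB/2 = 18.1 µV.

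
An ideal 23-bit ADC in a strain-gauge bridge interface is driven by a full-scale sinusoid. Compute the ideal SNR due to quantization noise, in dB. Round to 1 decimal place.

Ideal quantization SNR: 6.02 × 23 + 1.76 dB = 140.2 dB.

140.2 dB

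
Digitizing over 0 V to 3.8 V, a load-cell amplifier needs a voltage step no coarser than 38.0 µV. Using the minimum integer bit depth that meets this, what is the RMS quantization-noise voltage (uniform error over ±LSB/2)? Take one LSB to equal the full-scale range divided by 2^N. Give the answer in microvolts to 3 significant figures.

V_FS = 3.8 V.
3.8 V / 38.0 µV = 100000. Since 2^16 = 65536 and 2^17 = 131072, N = 17.
Step size = 3.8/131072 V = 28.992 µV.
V_rms = LSB/√12 = 8.37 µV.

8.37 µV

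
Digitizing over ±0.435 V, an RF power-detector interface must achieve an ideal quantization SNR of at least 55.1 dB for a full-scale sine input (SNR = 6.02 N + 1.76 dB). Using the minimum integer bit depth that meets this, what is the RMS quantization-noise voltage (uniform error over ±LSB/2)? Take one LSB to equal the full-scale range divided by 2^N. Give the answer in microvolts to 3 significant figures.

491 µV

Full-scale range = 0.435 V − (-0.435 V) = 0.87 V.
Required N = ⌈(55.1 − 1.76)/6.02⌉ = ⌈8.860⌉ = 9.
Step size = 0.87/512 V = 1.6992 mV.
σ_q = LSB/√12 = 1.6992 mV/3.4641 = 491 µV.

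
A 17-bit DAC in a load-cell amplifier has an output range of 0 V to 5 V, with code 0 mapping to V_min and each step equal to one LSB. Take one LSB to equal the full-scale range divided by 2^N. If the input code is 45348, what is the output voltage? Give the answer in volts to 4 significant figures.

Full-scale range = 5 V. LSB = 5 V / 2^17.
V_out = 0 + 45348 × (5/131072) V
      = 0 + 1.72989 = 1.72989 V.

1.730 V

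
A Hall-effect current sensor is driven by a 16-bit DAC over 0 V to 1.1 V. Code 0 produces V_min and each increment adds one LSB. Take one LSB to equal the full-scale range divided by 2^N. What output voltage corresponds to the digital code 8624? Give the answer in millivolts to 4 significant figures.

144.8 mV

Range is 1.1 V. LSB = 1.1 V / 2^16.
V_out = V_min + code × LSB = 0 V + 8624 × 1.1 V / 65536
      = 0 V + 0.144751 V = 0.144751 V.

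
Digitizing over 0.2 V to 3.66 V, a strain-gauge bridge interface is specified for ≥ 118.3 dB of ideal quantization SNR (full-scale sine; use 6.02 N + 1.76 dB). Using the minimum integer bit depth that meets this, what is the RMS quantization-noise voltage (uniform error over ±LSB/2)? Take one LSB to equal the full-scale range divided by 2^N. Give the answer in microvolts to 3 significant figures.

0.953 µV

Range = 3.66 − (0.2) = 3.46 V.
Solving 6.02 N ≥ 118.3 − 1.76: N ≥ 19.359. Round up → N = 20.
LSB = 3.46 V / 2^20 = 3.2997 µV.
σ_q = LSB/√12 = 3.2997 µV/3.4641 = 0.953 µV.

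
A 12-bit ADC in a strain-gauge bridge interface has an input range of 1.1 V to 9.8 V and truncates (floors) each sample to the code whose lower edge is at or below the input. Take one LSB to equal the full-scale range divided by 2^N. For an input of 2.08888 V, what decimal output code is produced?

465

Range = 9.8 − (1.1) = 8.7 V. LSB = 8.7 V / 2^12 ≈ 2.124 mV.
(V_in − V_min) × 2^12/range = (2.08888 − (1.1)) × 4096/8.7 = 465.569.
Floor → code = 465.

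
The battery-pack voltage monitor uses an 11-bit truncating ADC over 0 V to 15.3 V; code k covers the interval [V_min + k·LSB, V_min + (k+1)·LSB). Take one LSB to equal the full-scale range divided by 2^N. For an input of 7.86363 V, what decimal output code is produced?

Span = 15.3 V. LSB = 15.3 V / 2^11 ≈ 7.471 mV.
(V_in − V_min) × 2^11/range = (7.86363 − (0)) × 2048/15.3 = 1052.596.
Floor → code = 1052.

1052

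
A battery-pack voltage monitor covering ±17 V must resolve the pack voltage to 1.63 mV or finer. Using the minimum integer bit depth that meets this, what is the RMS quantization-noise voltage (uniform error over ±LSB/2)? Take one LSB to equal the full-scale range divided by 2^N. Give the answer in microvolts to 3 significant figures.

Full-scale range = 17 V − (-17 V) = 34 V.
Required number of levels: 34/1.63 mV = 20859; smallest N with 2^N ≥ that is 15.
Step size = 34/32768 V = 1.0376 mV.
RMS noise = LSB/√12 = 300 µV.

300 µV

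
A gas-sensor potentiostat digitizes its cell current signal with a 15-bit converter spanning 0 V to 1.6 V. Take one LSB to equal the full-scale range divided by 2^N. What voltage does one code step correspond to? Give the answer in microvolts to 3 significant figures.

48.8 µV

V_FS = 1.6 V.
Number of codes = 2^15 = 32768.
LSB = 1.6 V ÷ 2^15 = 1.6/32768 V = 48.8 µV.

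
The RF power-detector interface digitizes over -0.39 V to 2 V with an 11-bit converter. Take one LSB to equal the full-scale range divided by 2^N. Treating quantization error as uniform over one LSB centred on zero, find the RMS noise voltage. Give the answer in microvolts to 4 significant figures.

Full-scale range = 2 V − (-0.39 V) = 2.39 V.
LSB = 2.39 V / 2^11 = 1.16699 mV.
For a uniform distribution on [−LSB/2, +LSB/2], V_rms = LSB/√12 = 1.16699 mV/3.4641 = 336.9 µV.

336.9 µV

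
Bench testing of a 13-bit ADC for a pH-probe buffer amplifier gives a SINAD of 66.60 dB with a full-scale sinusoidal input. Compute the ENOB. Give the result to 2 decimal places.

(66.60 − 1.76) / 6.02 = 64.84/6.02 = 10.7708 effective bits.

10.77 bits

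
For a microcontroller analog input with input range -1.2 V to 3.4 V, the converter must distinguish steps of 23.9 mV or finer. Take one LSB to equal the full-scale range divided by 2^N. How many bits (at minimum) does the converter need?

Full-scale range = 3.4 V − (-1.2 V) = 4.6 V.
Need 2^N ≥ 4.6 V / 23.9 mV = 192.5 → N_min = 8.

8 bits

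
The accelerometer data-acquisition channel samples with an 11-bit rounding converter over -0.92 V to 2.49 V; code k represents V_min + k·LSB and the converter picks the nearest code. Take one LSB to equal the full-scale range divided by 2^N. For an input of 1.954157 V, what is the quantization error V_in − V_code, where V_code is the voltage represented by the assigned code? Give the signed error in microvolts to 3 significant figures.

Range = 2.49 − (-0.92) = 3.41 V. LSB = 3.41 V / 2^11 ≈ 1.665 mV.
(V_in − V_min)/LSB = (1.954157 − (-0.92)) × 2048/3.41 = 1726.1799 → nearest code k = 1726.
Reconstructed level: -0.92 + 1726 × 3.41/2048 V = 1.953857422 V.
V_in − V_code = 1.954157 − (1.953857422) = +300 µV.

+300 µV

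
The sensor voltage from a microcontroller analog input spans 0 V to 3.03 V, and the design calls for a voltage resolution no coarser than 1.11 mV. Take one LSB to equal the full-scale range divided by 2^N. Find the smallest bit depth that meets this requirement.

V_FS = 3.03 V.
3.03 V / 1.11 mV = 2730. Since 2^11 = 2048 and 2^12 = 4096, N = 12.

12 bits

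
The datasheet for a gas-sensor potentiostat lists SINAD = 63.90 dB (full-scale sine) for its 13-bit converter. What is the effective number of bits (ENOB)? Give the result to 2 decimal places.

ENOB = (63.90 − 1.76)/6.02 = 10.3223 bits.

10.32 bits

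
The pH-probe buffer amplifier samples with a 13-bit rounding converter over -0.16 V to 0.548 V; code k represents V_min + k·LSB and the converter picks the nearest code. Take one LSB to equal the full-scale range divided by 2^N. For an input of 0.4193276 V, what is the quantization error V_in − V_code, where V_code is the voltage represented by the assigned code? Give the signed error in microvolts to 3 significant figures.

+15.6 µV

The full-scale span is 0.548 − (-0.16) = 0.708 V. LSB = 0.708 V / 2^13 ≈ 86.43 µV.
(0.4193276 − (-0.16)) / LSB = 0.5793276 × 8192/0.708 = 6703.1804. Nearest integer: k = 6703.
V_code = V_min + k × range/2^13 = -0.16 + 6703 × 0.708/8192 = 0.4193120117 V.
e = 0.4193276 − (0.4193120117) = +15.6 µV.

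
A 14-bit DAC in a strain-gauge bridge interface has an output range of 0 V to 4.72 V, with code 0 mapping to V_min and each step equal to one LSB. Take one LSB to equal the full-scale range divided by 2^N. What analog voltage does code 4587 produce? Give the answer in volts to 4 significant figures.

1.321 V

Range is 4.72 V. LSB = 4.72 V / 2^14.
Output = V_min + (4587/16384) × range = 0 + 0.279968 × 4.72 V
      = 0 + 1.32145 = 1.32145 V.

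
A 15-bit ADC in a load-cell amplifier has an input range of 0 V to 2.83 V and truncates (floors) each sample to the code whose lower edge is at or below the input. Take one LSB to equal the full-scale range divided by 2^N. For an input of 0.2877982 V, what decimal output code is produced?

3332

Span = 2.83 V. LSB = 2.83 V / 2^15 ≈ 86.36 µV.
V_in − V_min = 0.2877982 − (0) = 0.2877982 V.
Divide by LSB: 0.2877982 × 32768/2.83 = 3332.3574.
Truncating gives code 3332.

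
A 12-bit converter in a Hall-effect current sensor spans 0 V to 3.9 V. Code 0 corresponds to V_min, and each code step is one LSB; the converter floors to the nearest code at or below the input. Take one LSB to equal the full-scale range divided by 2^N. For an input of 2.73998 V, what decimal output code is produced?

Span = 3.9 V. LSB = 3.9 V / 2^12 ≈ 0.9521 mV.
(V_in − V_min) × 2^12/range = (2.73998 − (0)) × 4096/3.9 = 2877.682.
Floor → code = 2877.

2877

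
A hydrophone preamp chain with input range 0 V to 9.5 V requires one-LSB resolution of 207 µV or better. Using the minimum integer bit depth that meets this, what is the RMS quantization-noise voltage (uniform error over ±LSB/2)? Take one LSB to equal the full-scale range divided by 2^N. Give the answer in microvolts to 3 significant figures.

V_FS = 9.5 V.
Levels needed ≥ 9.5/207 µV = 45890. 2^16 = 65536 suffices, so N_min = 16.
LSB = 9.5 V / 2^16 = 144.96 µV.
V_rms = LSB/√12 = 41.8 µV.

41.8 µV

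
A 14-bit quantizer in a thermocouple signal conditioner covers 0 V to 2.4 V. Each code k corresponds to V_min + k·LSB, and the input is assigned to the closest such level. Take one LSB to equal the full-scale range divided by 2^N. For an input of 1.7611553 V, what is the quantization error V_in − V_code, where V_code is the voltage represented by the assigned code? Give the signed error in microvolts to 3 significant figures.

−26.3 µV

Span = 2.4 V. LSB = 2.4 V / 2^14 ≈ 146.5 µV.
Position in LSBs: (1.7611553 − (0)) × 16384/2.4 = 12022.8202; rounding gives k = 12023.
V_code = 0 + (12023/16384) × 2.4 = 1.7611816406 V.
Error = V_in − V_code = 1.7611553 − (1.7611816406) = −26.3 µV.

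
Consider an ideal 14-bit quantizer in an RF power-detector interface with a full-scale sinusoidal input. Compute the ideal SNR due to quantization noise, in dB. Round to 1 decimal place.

86.0 dB

SNR = 6.02·14 + 1.76 = 86.04 dB.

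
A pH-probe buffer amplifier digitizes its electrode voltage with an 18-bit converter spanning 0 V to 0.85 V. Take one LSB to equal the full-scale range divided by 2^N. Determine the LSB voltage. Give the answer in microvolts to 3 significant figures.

3.24 µV

V_FS = 0.85 V.
Number of codes = 2^18 = 262144.
Step size = 0.85/262144 V = 3.24 µV.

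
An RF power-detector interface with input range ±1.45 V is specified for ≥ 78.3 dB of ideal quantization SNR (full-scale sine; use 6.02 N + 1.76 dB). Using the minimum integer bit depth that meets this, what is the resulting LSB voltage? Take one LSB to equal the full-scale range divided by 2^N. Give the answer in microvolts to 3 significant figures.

Full-scale range = 1.45 V − (-1.45 V) = 2.9 V.
6.02 N + 1.76 ≥ 78.3 gives N ≥ 12.714, so the minimum integer is 13.
LSB = 2.9 V / 2^13 = 354 µV.

354 µV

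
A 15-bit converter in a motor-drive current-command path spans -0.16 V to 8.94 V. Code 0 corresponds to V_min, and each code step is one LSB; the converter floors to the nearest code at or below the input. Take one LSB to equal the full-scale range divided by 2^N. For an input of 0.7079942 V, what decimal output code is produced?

3125

Full-scale range = 8.94 V − (-0.16 V) = 9.1 V. LSB = 9.1 V / 2^15 ≈ 277.7 µV.
code = ⌊(V_in − V_min)/LSB⌋ = ⌊(V_in − V_min) × 2^15 / range⌋
     = ⌊(0.7079942 − (-0.16)) × 32768 / 9.1⌋ = ⌊0.8679942 × 32768/9.1⌋
     = ⌊3125.542⌋ = 3125.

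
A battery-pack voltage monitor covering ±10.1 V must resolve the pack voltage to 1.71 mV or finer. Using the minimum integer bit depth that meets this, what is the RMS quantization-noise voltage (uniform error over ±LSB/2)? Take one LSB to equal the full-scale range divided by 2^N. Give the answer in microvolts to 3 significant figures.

Full-scale range = 10.1 V − (-10.1 V) = 20.2 V.
20.2 V / 1.71 mV = 11810. Since 2^13 = 8192 and 2^14 = 16384, N = 14.
LSB = 20.2 V ÷ 2^14 = 20.2/16384 V = 1.2329 mV.
RMS noise = LSB/√12 = 356 µV.

356 µV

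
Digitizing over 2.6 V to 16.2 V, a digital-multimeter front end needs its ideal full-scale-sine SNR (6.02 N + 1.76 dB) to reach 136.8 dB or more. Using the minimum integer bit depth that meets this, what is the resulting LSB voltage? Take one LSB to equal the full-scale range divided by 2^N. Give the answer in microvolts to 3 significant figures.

Full-scale range = 16.2 V − (2.6 V) = 13.6 V.
Solving 6.02 N ≥ 136.8 − 1.76: N ≥ 22.432. Round up → N = 23.
One LSB is 13.6 V / 8388608 = 1.62 µV.

1.62 µV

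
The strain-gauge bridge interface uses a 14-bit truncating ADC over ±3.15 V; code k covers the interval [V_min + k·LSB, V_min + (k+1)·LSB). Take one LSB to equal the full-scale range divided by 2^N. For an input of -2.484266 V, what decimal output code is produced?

Range = 3.15 − (-3.15) = 6.3 V. LSB = 6.3 V / 2^14 ≈ 384.5 µV.
V_in − V_min = -2.484266 − (-3.15) = 0.665734 V.
Divide by LSB: 0.665734 × 16384/6.3 = 1731.3311.
Truncating gives code 1731.

1731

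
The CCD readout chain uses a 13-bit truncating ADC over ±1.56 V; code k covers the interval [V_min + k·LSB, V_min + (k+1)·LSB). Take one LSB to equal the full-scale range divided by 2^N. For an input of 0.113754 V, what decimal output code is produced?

Span: 1.56 V − (-1.56 V) = 3.12 V. LSB = 3.12 V / 2^13 ≈ 380.9 µV.
V_in − V_min = 0.113754 − (-1.56) = 1.673754 V.
Divide by LSB: 1.673754 × 8192/3.12 = 4394.6772.
Truncating gives code 4394.

4394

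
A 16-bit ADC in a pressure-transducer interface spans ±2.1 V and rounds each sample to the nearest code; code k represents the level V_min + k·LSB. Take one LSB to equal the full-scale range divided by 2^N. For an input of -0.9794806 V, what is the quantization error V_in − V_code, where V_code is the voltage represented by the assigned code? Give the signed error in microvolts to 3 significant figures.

+23.8 µV

The full-scale span is 2.1 − (-2.1) = 4.2 V. LSB = 4.2 V / 2^16 ≈ 64.09 µV.
(-0.9794806 − (-2.1)) / LSB = 1.1205194 × 65536/4.2 = 17484.3713. Nearest integer: k = 17484.
Reconstructed level: -2.1 + 17484 × 4.2/65536 V = -0.97950439453 V.
e = -0.9794806 − (-0.97950439453) = +23.8 µV.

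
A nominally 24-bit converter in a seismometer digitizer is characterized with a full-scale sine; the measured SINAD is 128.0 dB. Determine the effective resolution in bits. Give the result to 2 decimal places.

20.97 bits

(128.0 − 1.76) / 6.02 = 126.24/6.02 = 20.9701 effective bits.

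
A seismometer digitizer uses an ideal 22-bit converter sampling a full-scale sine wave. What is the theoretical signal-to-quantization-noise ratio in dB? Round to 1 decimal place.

134.2 dB

For an ideal N-bit converter with full-scale sine input, SNR = 6.02 N + 1.76 dB. SNR = 6.02 × 22 + 1.76 = 132.44 + 1.76 = 134.20 dB.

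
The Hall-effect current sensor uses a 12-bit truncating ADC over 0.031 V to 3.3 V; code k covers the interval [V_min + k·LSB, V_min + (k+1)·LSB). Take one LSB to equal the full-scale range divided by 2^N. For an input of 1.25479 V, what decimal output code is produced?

Range = 3.3 − (0.031) = 3.269 V. LSB = 3.269 V / 2^12 ≈ 0.7981 mV.
code = ⌊(V_in − V_min)/LSB⌋ = ⌊(V_in − V_min) × 2^12 / range⌋
     = ⌊(1.25479 − (0.031)) × 4096 / 3.269⌋ = ⌊1.22379 × 4096/3.269⌋
     = ⌊1533.388⌋ = 1533.

1533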